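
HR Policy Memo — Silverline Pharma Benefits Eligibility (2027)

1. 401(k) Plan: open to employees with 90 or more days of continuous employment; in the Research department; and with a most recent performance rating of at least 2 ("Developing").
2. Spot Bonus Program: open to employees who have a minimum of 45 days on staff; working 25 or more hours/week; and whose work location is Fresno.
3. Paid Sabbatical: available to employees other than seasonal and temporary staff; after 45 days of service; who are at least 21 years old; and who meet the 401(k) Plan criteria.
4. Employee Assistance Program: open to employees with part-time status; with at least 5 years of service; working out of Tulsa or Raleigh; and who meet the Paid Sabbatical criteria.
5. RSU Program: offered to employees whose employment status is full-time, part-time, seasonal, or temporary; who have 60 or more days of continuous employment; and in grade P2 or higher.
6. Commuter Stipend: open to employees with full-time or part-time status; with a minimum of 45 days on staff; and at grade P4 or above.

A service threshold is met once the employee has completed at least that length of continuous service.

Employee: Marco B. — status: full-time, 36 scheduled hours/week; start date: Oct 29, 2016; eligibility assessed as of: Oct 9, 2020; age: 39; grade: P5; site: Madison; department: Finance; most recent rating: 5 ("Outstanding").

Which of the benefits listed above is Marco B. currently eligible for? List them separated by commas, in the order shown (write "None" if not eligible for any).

Service from Oct 29, 2016 to Oct 9, 2020: 1441 days.
401(k) Plan — service 1441 days ≥ 90 days ✓; dept Finance ✗ → not eligible.
Spot Bonus Program — service 1441 days ≥ 45 days ✓; 36 hrs/wk ≥ 25 ✓; site Madison ✗ (not Fresno) → not eligible.
Paid Sabbatical — status full-time ✓ (not excluded); service 1441 days ≥ 45 days ✓; age 39 ≥ 21 ✓; not eligible for 401(k) Plan ✗ → not eligible.
Employee Assistance Program — status full-time ✗ (requires part-time) → not eligible.
RSU Program — status full-time ✓; service 1441 days ≥ 60 days ✓; grade P5 ≥ P2 ✓ → eligible.
Commuter Stipend — status full-time ✓; service 1441 days ≥ 45 days ✓; grade P5 ≥ P4 ✓ → eligible.

RSU Program, Commuter Stipend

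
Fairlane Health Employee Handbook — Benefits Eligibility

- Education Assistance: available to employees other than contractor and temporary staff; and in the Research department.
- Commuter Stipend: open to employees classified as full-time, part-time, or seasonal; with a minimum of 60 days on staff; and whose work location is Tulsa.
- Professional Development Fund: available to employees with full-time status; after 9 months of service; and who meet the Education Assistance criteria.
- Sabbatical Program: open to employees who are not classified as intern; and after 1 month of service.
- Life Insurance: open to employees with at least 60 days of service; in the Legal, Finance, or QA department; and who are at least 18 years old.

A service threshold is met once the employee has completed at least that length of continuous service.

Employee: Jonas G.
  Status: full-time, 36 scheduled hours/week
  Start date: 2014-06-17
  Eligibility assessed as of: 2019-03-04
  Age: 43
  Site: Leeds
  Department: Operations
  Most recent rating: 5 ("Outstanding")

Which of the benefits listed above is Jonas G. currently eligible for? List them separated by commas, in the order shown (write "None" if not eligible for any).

Sabbatical Program

Service from 2014-06-17 to 2019-03-04: 1721 days.
Education Assistance — status full-time ✓ (not excluded); dept Operations ✗ → not eligible.
Commuter Stipend — status full-time ✓; service 1721 days ≥ 60 days ✓; site Leeds ✗ (not Tulsa) → not eligible.
Professional Development Fund — status full-time ✓; service 1721 days ≥ 9 months (≈270 days) ✓; not eligible for Education Assistance ✗ → not eligible.
Sabbatical Program — status full-time ✓ (not excluded); service 1721 days ≥ 1 month (≈30 days) ✓ → eligible.
Life Insurance — service 1721 days ≥ 60 days ✓; dept Operations ✗ → not eligible.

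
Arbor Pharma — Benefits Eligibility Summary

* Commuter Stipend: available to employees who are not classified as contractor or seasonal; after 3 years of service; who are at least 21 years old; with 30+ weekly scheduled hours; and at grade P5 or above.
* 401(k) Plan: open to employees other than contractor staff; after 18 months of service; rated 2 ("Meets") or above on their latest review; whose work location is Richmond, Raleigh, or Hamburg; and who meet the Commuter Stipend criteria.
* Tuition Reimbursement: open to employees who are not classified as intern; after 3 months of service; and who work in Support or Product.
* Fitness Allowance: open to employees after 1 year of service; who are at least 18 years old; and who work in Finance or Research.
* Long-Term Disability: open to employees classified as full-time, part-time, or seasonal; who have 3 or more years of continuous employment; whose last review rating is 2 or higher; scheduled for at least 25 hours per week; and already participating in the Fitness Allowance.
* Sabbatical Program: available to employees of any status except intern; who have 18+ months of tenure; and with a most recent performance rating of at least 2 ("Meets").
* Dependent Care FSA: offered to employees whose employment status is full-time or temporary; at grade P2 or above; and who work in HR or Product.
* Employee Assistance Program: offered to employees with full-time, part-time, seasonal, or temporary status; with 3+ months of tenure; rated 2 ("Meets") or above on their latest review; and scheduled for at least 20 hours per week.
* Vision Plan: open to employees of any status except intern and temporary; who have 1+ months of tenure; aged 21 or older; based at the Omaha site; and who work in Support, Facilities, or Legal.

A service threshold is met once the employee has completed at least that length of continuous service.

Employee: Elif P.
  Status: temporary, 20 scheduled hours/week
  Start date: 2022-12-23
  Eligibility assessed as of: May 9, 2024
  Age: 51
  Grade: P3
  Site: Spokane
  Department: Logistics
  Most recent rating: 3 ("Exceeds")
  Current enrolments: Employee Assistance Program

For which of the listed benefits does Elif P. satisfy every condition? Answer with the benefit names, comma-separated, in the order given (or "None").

Employee Assistance Program

Service from 2022-12-23 to May 9, 2024: 503 days.
Commuter Stipend — status temporary ✓ (not excluded); service 503 days < 3 years (≈1095 days) ✗ → not eligible.
401(k) Plan — status temporary ✓ (not excluded); service 503 days < 18 months (≈540 days) ✗ → not eligible.
Tuition Reimbursement — status temporary ✓ (not excluded); service 503 days ≥ 3 months (≈90 days) ✓; dept Logistics ✗ → not eligible.
Fitness Allowance — service 503 days ≥ 1 year (≈365 days) ✓; age 51 ≥ 18 ✓; dept Logistics ✗ → not eligible.
Long-Term Disability — status temporary ✗ (requires full-time, part-time, or seasonal) → not eligible.
Sabbatical Program — status temporary ✓ (not excluded); service 503 days < 18 months (≈540 days) ✗ → not eligible.
Dependent Care FSA — status temporary ✓; grade P3 ≥ P2 ✓; dept Logistics ✗ → not eligible.
Employee Assistance Program — status temporary ✓; service 503 days ≥ 3 months (≈90 days) ✓; rating 3 ≥ 2 ✓; 20 hrs/wk ≥ 20 ✓ → eligible.
Vision Plan — status temporary ✗ (excluded) → not eligible.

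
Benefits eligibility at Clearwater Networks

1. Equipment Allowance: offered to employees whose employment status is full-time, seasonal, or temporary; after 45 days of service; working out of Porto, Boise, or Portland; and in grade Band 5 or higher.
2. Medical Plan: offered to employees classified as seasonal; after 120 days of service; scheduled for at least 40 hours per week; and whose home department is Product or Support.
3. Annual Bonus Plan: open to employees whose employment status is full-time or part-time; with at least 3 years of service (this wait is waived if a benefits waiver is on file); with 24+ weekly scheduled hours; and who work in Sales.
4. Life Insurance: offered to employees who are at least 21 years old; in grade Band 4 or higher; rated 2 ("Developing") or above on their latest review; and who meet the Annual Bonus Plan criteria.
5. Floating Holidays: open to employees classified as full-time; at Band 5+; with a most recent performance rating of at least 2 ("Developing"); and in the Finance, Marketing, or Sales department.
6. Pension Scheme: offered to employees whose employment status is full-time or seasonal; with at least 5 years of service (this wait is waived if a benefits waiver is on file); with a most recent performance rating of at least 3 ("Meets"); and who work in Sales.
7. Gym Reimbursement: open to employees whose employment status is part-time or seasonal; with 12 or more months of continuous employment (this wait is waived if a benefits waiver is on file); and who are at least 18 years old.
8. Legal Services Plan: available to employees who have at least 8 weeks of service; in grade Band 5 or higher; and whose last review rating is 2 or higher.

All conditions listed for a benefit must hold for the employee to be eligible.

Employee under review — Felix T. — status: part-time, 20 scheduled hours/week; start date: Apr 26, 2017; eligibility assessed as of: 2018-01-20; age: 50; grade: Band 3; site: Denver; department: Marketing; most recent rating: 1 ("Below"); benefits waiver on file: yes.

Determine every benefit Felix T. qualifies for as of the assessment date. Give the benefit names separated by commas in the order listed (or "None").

Gym Reimbursement

Service from Apr 26, 2017 to 2018-01-20: 269 days.
Equipment Allowance — status part-time ✗ (requires full-time, seasonal, or temporary) → not eligible.
Medical Plan — status part-time ✗ (requires seasonal) → not eligible.
Annual Bonus Plan — status part-time ✓; benefits waiver on file ✓; 20 hrs/wk < 24 ✗ → not eligible.
Life Insurance — age 50 ≥ 21 ✓; grade Band 3 < Band 4 ✗ → not eligible.
Floating Holidays — status part-time ✗ (requires full-time) → not eligible.
Pension Scheme — status part-time ✗ (requires full-time or seasonal) → not eligible.
Gym Reimbursement — status part-time ✓; benefits waiver on file ✓; age 50 ≥ 18 ✓ → eligible.
Legal Services Plan — service 269 days ≥ 8 weeks (≈56 days) ✓; grade Band 3 < Band 5 ✗ → not eligible.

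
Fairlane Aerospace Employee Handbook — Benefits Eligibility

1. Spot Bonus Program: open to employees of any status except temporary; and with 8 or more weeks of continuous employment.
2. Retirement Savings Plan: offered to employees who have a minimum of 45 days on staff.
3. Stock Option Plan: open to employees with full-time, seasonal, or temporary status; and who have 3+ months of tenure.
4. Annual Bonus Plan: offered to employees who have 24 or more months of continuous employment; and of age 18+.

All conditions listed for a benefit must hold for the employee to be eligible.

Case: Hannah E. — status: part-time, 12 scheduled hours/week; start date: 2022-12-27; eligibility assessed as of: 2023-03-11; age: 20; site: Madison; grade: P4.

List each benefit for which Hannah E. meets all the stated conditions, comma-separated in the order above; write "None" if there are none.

Spot Bonus Program, Retirement Savings Plan

Service from 2022-12-27 to 2023-03-11: 74 days.
Spot Bonus Program — status part-time ✓ (not excluded); service 74 days ≥ 8 weeks (≈56 days) ✓ → eligible.
Retirement Savings Plan — service 74 days ≥ 45 days ✓ → eligible.
Stock Option Plan — status part-time ✗ (requires full-time, seasonal, or temporary) → not eligible.
Annual Bonus Plan — service 74 days < 24 months (≈720 days) ✗ → not eligible.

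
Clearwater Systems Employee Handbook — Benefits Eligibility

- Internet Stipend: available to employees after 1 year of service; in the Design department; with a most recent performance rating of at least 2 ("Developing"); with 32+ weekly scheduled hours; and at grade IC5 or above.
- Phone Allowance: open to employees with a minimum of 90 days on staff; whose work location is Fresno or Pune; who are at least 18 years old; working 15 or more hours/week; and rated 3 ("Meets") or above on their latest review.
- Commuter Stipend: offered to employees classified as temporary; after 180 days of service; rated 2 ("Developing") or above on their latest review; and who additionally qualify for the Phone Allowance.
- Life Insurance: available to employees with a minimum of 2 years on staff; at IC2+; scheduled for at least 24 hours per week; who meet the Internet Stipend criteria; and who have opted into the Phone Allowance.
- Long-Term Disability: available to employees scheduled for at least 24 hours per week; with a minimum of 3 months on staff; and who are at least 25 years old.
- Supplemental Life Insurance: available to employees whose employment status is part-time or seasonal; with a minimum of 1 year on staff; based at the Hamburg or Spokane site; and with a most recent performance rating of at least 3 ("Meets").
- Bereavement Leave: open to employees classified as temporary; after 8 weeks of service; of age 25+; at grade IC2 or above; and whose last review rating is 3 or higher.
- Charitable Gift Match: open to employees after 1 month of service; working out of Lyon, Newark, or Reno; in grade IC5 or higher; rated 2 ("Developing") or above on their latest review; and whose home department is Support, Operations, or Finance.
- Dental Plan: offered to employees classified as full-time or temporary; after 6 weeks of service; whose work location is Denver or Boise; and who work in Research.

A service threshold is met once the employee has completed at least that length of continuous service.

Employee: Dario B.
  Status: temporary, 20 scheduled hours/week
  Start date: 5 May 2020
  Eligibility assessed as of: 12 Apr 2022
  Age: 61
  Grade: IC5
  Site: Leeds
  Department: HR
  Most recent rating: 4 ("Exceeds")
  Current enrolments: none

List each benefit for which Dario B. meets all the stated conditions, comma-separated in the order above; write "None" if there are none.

Bereavement Leave

Service from 5 May 2020 to 12 Apr 2022: 707 days.
Internet Stipend — service 707 days ≥ 1 year (≈365 days) ✓; dept HR ✗ → not eligible.
Phone Allowance — service 707 days ≥ 90 days ✓; site Leeds ✗ (not Fresno or Pune) → not eligible.
Commuter Stipend — status temporary ✓; service 707 days ≥ 180 days ✓; rating 4 ≥ 2 ✓; not eligible for Phone Allowance ✗ → not eligible.
Life Insurance — service 707 days < 2 years (≈730 days) ✗ → not eligible.
Long-Term Disability — 20 hrs/wk < 24 ✗ → not eligible.
Supplemental Life Insurance — status temporary ✗ (requires part-time or seasonal) → not eligible.
Bereavement Leave — status temporary ✓; service 707 days ≥ 8 weeks (≈56 days) ✓; age 61 ≥ 25 ✓; grade IC5 ≥ IC2 ✓; rating 4 ≥ 3 ✓ → eligible.
Charitable Gift Match — service 707 days ≥ 1 month (≈30 days) ✓; site Leeds ✗ (not Lyon, Newark, or Reno) → not eligible.
Dental Plan — status temporary ✓; service 707 days ≥ 6 weeks (≈42 days) ✓; site Leeds ✗ (not Denver or Boise) → not eligible.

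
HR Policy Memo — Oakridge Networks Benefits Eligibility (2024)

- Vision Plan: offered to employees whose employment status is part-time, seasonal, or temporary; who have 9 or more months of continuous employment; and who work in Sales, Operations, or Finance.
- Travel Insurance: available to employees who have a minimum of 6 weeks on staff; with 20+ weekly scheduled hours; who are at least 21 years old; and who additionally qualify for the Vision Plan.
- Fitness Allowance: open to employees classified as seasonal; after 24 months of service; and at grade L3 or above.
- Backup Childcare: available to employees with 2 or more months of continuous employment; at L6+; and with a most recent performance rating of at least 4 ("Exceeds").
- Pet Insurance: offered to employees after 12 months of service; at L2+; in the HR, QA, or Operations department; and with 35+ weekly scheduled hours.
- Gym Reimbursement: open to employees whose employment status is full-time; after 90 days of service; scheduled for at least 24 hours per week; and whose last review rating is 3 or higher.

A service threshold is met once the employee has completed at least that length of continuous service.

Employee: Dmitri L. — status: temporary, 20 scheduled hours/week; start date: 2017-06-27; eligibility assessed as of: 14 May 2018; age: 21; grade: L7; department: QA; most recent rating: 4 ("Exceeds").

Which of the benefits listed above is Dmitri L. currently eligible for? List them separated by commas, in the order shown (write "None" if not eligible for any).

Service from 2017-06-27 to 14 May 2018: 321 days.
Vision Plan — status temporary ✓; service 321 days ≥ 9 months (≈270 days) ✓; dept QA ✗ → not eligible.
Travel Insurance — service 321 days ≥ 6 weeks (≈42 days) ✓; 20 hrs/wk ≥ 20 ✓; age 21 ≥ 21 ✓; not eligible for Vision Plan ✗ → not eligible.
Fitness Allowance — status temporary ✗ (requires seasonal) → not eligible.
Backup Childcare — service 321 days ≥ 2 months (≈60 days) ✓; grade L7 ≥ L6 ✓; rating 4 ≥ 4 ✓ → eligible.
Pet Insurance — service 321 days < 12 months (≈360 days) ✗ → not eligible.
Gym Reimbursement — status temporary ✗ (requires full-time) → not eligible.

Backup Childcare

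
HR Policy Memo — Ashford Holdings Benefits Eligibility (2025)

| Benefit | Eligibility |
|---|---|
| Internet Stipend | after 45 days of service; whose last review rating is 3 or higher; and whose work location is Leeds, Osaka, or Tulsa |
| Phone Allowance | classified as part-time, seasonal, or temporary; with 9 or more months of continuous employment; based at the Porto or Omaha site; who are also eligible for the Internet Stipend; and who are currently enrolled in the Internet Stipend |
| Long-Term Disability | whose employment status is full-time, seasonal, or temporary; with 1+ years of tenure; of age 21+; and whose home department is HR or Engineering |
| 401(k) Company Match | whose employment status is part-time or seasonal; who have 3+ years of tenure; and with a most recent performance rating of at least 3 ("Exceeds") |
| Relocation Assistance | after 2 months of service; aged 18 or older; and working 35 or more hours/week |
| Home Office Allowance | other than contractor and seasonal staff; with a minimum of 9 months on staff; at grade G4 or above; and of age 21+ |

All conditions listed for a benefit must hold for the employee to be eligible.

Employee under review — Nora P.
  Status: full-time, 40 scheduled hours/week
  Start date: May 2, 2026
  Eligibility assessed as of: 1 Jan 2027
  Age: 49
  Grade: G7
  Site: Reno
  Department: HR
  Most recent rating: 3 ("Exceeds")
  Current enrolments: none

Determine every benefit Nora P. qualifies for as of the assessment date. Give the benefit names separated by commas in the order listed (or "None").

Relocation Assistance

Service from May 2, 2026 to 1 Jan 2027: 244 days.
Internet Stipend — service 244 days ≥ 45 days ✓; rating 3 ≥ 3 ✓; site Reno ✗ (not Leeds, Osaka, or Tulsa) → not eligible.
Phone Allowance — status full-time ✗ (requires part-time, seasonal, or temporary) → not eligible.
Long-Term Disability — status full-time ✓; service 244 days < 1 year (≈365 days) ✗ → not eligible.
401(k) Company Match — status full-time ✗ (requires part-time or seasonal) → not eligible.
Relocation Assistance — service 244 days ≥ 2 months (≈60 days) ✓; age 49 ≥ 18 ✓; 40 hrs/wk ≥ 35 ✓ → eligible.
Home Office Allowance — status full-time ✓ (not excluded); service 244 days < 9 months (≈270 days) ✗ → not eligible.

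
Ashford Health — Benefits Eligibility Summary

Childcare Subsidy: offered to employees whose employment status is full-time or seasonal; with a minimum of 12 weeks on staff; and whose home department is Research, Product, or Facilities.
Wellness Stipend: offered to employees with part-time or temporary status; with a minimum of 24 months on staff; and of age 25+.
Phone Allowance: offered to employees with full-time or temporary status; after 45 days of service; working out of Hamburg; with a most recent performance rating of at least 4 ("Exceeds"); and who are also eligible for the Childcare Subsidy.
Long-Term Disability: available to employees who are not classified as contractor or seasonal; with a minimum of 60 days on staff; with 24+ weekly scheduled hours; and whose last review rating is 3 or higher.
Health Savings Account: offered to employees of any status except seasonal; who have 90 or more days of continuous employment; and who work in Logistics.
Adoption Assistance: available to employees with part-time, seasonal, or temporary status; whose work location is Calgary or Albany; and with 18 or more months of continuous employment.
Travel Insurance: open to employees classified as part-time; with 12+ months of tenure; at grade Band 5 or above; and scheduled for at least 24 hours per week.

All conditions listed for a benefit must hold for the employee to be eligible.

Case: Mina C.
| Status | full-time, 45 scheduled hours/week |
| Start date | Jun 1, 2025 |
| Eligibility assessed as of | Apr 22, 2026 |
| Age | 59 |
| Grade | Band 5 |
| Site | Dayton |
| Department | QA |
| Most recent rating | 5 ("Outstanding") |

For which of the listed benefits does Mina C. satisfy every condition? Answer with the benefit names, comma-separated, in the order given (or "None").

Long-Term Disability

Service from Jun 1, 2025 to Apr 22, 2026: 325 days.
Childcare Subsidy — status full-time ✓; service 325 days ≥ 12 weeks (≈84 days) ✓; dept QA ✗ → not eligible.
Wellness Stipend — status full-time ✗ (requires part-time or temporary) → not eligible.
Phone Allowance — status full-time ✓; service 325 days ≥ 45 days ✓; site Dayton ✗ (not Hamburg) → not eligible.
Long-Term Disability — status full-time ✓ (not excluded); service 325 days ≥ 60 days ✓; 45 hrs/wk ≥ 24 ✓; rating 5 ≥ 3 ✓ → eligible.
Health Savings Account — status full-time ✓ (not excluded); service 325 days ≥ 90 days ✓; dept QA ✗ → not eligible.
Adoption Assistance — status full-time ✗ (requires part-time, seasonal, or temporary) → not eligible.
Travel Insurance — status full-time ✗ (requires part-time) → not eligible.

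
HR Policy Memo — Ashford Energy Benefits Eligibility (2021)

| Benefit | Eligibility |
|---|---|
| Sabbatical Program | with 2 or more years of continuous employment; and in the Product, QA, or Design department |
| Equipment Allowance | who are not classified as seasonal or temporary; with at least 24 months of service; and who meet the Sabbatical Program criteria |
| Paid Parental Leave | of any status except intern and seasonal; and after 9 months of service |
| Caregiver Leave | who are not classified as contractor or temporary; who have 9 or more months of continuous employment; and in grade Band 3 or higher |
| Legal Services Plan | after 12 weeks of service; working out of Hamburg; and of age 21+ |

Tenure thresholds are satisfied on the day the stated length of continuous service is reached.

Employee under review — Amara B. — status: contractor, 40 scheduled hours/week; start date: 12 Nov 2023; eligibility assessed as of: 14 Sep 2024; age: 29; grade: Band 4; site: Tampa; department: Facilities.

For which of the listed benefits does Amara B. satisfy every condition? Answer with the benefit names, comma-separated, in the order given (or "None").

Paid Parental Leave

Service from 12 Nov 2023 to 14 Sep 2024: 307 days.
Sabbatical Program — service 307 days < 2 years (≈730 days) ✗ → not eligible.
Equipment Allowance — status contractor ✓ (not excluded); service 307 days < 24 months (≈720 days) ✗ → not eligible.
Paid Parental Leave — status contractor ✓ (not excluded); service 307 days ≥ 9 months (≈270 days) ✓ → eligible.
Caregiver Leave — status contractor ✗ (excluded) → not eligible.
Legal Services Plan — service 307 days ≥ 12 weeks (≈84 days) ✓; site Tampa ✗ (not Hamburg) → not eligible.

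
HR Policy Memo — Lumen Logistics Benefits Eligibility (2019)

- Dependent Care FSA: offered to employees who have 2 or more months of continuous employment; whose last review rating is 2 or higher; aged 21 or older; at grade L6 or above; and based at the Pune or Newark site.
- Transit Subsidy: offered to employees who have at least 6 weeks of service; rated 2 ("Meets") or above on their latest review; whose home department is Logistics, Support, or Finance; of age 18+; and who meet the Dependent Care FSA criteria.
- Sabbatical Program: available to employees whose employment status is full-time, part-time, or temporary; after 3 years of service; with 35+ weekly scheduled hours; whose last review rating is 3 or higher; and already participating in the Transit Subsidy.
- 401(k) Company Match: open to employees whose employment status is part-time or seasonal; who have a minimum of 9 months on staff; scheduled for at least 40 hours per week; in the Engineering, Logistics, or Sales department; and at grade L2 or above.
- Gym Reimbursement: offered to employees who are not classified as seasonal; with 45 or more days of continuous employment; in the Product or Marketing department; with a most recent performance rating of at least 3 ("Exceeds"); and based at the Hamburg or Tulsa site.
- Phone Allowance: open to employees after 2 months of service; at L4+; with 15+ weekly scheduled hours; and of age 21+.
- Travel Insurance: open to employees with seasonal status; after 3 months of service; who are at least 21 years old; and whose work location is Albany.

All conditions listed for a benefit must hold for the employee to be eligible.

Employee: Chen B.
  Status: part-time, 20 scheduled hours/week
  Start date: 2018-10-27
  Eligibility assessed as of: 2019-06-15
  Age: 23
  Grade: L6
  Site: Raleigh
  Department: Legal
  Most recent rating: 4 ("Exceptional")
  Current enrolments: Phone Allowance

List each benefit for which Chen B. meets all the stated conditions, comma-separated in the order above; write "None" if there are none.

Phone Allowance

Service from 2018-10-27 to 2019-06-15: 231 days.
Dependent Care FSA — service 231 days ≥ 2 months (≈60 days) ✓; rating 4 ≥ 2 ✓; age 23 ≥ 21 ✓; grade L6 ≥ L6 ✓; site Raleigh ✗ (not Pune or Newark) → not eligible.
Transit Subsidy — service 231 days ≥ 6 weeks (≈42 days) ✓; rating 4 ≥ 2 ✓; dept Legal ✗ → not eligible.
Sabbatical Program — status part-time ✓; service 231 days < 3 years (≈1095 days) ✗ → not eligible.
401(k) Company Match — status part-time ✓; service 231 days < 9 months (≈270 days) ✗ → not eligible.
Gym Reimbursement — status part-time ✓ (not excluded); service 231 days ≥ 45 days ✓; dept Legal ✗ → not eligible.
Phone Allowance — service 231 days ≥ 2 months (≈60 days) ✓; grade L6 ≥ L4 ✓; 20 hrs/wk ≥ 15 ✓; age 23 ≥ 21 ✓ → eligible.
Travel Insurance — status part-time ✗ (requires seasonal) → not eligible.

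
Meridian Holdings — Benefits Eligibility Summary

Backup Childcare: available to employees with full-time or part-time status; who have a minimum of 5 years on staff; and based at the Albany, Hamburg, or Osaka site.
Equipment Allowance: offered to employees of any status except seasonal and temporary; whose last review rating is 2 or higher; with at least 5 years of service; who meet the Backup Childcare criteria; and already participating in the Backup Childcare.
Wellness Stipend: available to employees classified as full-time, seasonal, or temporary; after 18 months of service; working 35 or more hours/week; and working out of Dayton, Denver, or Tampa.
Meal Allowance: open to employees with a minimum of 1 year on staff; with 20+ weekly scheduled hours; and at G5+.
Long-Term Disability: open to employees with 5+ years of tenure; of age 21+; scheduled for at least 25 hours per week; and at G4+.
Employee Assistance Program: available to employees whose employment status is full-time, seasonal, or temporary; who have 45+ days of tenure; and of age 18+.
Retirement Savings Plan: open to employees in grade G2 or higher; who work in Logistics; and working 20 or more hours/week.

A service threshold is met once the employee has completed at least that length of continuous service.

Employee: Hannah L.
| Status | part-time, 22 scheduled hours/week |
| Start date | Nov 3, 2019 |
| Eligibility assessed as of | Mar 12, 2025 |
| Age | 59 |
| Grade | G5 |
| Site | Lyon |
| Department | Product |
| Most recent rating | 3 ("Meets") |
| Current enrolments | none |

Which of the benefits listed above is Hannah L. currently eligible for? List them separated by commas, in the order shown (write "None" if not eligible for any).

Meal Allowance

Service from Nov 3, 2019 to Mar 12, 2025: 1956 days.
Backup Childcare — status part-time ✓; service 1956 days ≥ 5 years (≈1825 days) ✓; site Lyon ✗ (not Albany, Hamburg, or Osaka) → not eligible.
Equipment Allowance — status part-time ✓ (not excluded); rating 3 ≥ 2 ✓; service 1956 days ≥ 5 years (≈1825 days) ✓; not eligible for Backup Childcare ✗ → not eligible.
Wellness Stipend — status part-time ✗ (requires full-time, seasonal, or temporary) → not eligible.
Meal Allowance — service 1956 days ≥ 1 year (≈365 days) ✓; 22 hrs/wk ≥ 20 ✓; grade G5 ≥ G5 ✓ → eligible.
Long-Term Disability — service 1956 days ≥ 5 years (≈1825 days) ✓; age 59 ≥ 21 ✓; 22 hrs/wk < 25 ✗ → not eligible.
Employee Assistance Program — status part-time ✗ (requires full-time, seasonal, or temporary) → not eligible.
Retirement Savings Plan — grade G5 ≥ G2 ✓; dept Product ✗ → not eligible.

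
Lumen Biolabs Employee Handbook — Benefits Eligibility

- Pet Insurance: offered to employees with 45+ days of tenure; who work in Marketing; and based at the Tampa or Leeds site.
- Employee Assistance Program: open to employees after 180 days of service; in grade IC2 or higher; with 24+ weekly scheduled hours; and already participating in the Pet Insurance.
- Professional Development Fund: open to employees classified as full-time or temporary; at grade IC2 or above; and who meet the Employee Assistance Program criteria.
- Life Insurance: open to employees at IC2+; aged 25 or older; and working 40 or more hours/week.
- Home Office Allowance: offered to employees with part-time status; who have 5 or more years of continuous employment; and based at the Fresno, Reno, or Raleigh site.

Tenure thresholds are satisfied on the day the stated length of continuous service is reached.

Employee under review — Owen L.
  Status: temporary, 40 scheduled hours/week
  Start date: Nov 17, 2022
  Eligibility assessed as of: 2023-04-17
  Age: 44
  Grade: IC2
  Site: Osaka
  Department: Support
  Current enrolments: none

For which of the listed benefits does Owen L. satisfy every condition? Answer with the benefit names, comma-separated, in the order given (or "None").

Service from Nov 17, 2022 to 2023-04-17: 151 days.
Pet Insurance — service 151 days ≥ 45 days ✓; dept Support ✗ → not eligible.
Employee Assistance Program — service 151 days < 180 days ✗ → not eligible.
Professional Development Fund — status temporary ✓; grade IC2 ≥ IC2 ✓; not eligible for Employee Assistance Program ✗ → not eligible.
Life Insurance — grade IC2 ≥ IC2 ✓; age 44 ≥ 25 ✓; 40 hrs/wk ≥ 40 ✓ → eligible.
Home Office Allowance — status temporary ✗ (requires part-time) → not eligible.

Life Insurance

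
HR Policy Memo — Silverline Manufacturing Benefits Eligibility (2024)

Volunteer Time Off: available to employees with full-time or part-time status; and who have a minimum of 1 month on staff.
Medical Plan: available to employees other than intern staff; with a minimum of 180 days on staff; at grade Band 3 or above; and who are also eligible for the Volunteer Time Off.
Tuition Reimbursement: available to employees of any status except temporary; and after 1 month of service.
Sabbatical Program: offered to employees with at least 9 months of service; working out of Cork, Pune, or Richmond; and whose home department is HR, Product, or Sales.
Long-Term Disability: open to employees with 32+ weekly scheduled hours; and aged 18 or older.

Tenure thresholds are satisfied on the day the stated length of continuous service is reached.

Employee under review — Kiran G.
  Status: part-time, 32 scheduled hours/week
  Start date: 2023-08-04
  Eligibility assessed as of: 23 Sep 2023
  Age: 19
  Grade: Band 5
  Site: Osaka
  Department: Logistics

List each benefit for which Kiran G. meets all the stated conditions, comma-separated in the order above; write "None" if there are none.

Volunteer Time Off, Tuition Reimbursement, Long-Term Disability

Service from 2023-08-04 to 23 Sep 2023: 50 days.
Volunteer Time Off — status part-time ✓; service 50 days ≥ 1 month (≈30 days) ✓ → eligible.
Medical Plan — status part-time ✓ (not excluded); service 50 days < 180 days ✗ → not eligible.
Tuition Reimbursement — status part-time ✓ (not excluded); service 50 days ≥ 1 month (≈30 days) ✓ → eligible.
Sabbatical Program — service 50 days < 9 months (≈270 days) ✗ → not eligible.
Long-Term Disability — 32 hrs/wk ≥ 32 ✓; age 19 ≥ 18 ✓ → eligible.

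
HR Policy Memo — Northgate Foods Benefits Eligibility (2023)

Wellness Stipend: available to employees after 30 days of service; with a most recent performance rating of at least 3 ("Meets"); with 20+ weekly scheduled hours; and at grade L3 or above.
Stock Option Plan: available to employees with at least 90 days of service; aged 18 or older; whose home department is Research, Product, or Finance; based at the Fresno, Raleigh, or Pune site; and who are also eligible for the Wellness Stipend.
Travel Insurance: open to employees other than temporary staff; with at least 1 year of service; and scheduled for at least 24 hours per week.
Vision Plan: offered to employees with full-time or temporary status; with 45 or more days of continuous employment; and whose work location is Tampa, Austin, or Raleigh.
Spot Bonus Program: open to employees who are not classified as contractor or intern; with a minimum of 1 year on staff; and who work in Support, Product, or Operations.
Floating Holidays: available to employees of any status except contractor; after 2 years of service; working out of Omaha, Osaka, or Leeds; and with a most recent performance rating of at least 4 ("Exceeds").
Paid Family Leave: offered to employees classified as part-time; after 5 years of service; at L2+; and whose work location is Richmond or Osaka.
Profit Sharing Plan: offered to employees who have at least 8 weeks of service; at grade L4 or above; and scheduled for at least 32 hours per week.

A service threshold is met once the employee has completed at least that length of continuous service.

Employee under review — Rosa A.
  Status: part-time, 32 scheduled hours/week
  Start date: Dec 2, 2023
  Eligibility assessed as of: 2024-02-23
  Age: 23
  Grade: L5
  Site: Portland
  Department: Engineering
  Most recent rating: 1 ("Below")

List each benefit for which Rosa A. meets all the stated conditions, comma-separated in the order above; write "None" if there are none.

Service from Dec 2, 2023 to 2024-02-23: 83 days.
Wellness Stipend — service 83 days ≥ 30 days ✓; rating 1 < 3 ✗ → not eligible.
Stock Option Plan — service 83 days < 90 days ✗ → not eligible.
Travel Insurance — status part-time ✓ (not excluded); service 83 days < 1 year (≈365 days) ✗ → not eligible.
Vision Plan — status part-time ✗ (requires full-time or temporary) → not eligible.
Spot Bonus Program — status part-time ✓ (not excluded); service 83 days < 1 year (≈365 days) ✗ → not eligible.
Floating Holidays — status part-time ✓ (not excluded); service 83 days < 2 years (≈730 days) ✗ → not eligible.
Paid Family Leave — status part-time ✓; service 83 days < 5 years (≈1825 days) ✗ → not eligible.
Profit Sharing Plan — service 83 days ≥ 8 weeks (≈56 days) ✓; grade L5 ≥ L4 ✓; 32 hrs/wk ≥ 32 ✓ → eligible.

Profit Sharing Plan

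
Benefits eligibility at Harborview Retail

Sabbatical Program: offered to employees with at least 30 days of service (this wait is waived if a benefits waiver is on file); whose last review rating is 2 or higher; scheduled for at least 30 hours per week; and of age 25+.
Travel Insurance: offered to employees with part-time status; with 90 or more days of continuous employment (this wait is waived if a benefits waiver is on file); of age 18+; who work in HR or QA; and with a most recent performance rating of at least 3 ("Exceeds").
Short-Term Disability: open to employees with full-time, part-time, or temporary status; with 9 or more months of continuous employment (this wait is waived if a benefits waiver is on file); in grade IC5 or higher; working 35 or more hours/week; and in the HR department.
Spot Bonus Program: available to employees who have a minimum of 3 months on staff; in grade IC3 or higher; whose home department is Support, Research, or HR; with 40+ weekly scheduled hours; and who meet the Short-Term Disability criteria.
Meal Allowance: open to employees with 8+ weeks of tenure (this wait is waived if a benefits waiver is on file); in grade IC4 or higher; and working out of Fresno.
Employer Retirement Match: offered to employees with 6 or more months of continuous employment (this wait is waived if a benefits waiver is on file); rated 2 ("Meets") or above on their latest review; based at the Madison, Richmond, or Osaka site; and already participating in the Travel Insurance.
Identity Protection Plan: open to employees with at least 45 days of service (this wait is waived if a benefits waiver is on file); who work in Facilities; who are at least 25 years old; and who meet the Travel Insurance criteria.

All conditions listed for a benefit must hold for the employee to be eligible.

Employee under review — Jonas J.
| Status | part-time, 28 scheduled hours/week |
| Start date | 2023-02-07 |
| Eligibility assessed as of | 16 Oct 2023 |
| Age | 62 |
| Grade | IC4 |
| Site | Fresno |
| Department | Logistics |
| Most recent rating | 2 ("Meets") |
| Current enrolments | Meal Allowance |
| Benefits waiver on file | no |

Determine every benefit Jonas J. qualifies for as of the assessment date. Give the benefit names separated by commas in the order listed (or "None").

Service from 2023-02-07 to 16 Oct 2023: 251 days.
Sabbatical Program — no waiver, service 251 days ≥ 30 days ✓; rating 2 ≥ 2 ✓; 28 hrs/wk < 30 ✗ → not eligible.
Travel Insurance — status part-time ✓; no waiver, service 251 days ≥ 90 days ✓; age 62 ≥ 18 ✓; dept Logistics ✗ → not eligible.
Short-Term Disability — status part-time ✓; no waiver, service 251 days < 9 months (≈270 days) ✗ → not eligible.
Spot Bonus Program — service 251 days ≥ 3 months (≈90 days) ✓; grade IC4 ≥ IC3 ✓; dept Logistics ✗ → not eligible.
Meal Allowance — no waiver, service 251 days ≥ 8 weeks (≈56 days) ✓; grade IC4 ≥ IC4 ✓; site Fresno ✓ → eligible.
Employer Retirement Match — no waiver, service 251 days ≥ 6 months (≈180 days) ✓; rating 2 ≥ 2 ✓; site Fresno ✗ (not Madison, Richmond, or Osaka) → not eligible.
Identity Protection Plan — no waiver, service 251 days ≥ 45 days ✓; dept Logistics ✗ → not eligible.

Meal Allowance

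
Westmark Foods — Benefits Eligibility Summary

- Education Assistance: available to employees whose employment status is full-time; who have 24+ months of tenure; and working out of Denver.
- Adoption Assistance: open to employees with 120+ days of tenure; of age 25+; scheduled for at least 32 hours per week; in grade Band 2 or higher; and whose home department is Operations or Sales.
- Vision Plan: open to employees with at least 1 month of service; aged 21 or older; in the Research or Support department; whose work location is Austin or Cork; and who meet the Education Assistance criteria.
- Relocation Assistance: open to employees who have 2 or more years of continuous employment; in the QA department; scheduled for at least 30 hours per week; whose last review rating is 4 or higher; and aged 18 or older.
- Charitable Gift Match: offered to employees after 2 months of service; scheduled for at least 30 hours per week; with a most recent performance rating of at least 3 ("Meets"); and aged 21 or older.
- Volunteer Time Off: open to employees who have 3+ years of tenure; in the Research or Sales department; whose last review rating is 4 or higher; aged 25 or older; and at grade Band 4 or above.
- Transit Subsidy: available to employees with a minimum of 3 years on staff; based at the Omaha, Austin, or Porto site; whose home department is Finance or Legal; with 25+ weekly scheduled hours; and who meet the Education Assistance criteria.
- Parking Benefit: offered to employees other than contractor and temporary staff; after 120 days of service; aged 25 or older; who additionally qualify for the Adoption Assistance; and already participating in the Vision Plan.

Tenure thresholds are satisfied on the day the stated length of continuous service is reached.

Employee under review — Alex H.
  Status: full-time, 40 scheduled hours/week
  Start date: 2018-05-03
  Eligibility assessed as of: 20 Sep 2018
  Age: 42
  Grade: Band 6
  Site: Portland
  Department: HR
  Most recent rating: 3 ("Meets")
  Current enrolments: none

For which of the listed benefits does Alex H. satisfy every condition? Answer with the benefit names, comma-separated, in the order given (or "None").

Service from 2018-05-03 to 20 Sep 2018: 140 days.
Education Assistance — status full-time ✓; service 140 days < 24 months (≈720 days) ✗ → not eligible.
Adoption Assistance — service 140 days ≥ 120 days ✓; age 42 ≥ 25 ✓; 40 hrs/wk ≥ 32 ✓; grade Band 6 ≥ Band 2 ✓; dept HR ✗ → not eligible.
Vision Plan — service 140 days ≥ 1 month (≈30 days) ✓; age 42 ≥ 21 ✓; dept HR ✗ → not eligible.
Relocation Assistance — service 140 days < 2 years (≈730 days) ✗ → not eligible.
Charitable Gift Match — service 140 days ≥ 2 months (≈60 days) ✓; 40 hrs/wk ≥ 30 ✓; rating 3 ≥ 3 ✓; age 42 ≥ 21 ✓ → eligible.
Volunteer Time Off — service 140 days < 3 years (≈1095 days) ✗ → not eligible.
Transit Subsidy — service 140 days < 3 years (≈1095 days) ✗ → not eligible.
Parking Benefit — status full-time ✓ (not excluded); service 140 days ≥ 120 days ✓; age 42 ≥ 25 ✓; not eligible for Adoption Assistance ✗ → not eligible.

Charitable Gift Match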